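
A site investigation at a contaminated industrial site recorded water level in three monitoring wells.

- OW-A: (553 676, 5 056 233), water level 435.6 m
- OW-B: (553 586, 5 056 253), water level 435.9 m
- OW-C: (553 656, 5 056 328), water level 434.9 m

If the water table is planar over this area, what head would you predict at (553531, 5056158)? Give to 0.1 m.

437.0 m

With h = a·x + b·y + c and OW-A as origin, the differences give:
  (-90)·a + 20·b = +0.3
  (-20)·a + 95·b = -0.7
Eliminate b (×95 and ×20, subtract): -8150·a = 42.50 → a = ∂h/∂x = -0.005215
Back-substitute: b = ∂h/∂y = -0.008466.
h(553531, 5056158) = 435.6 + (-0.005215)·(-145) + (-0.008466)·(-75) = 435.6 +0.756 +0.635 = 436.991 m.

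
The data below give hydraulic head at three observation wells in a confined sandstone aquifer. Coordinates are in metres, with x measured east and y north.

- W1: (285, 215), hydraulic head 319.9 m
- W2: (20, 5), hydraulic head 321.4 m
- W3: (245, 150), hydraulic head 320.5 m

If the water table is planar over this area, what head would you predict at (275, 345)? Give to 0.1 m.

Three-point gradient (reference W1): Δ to W2 = (-265, -210, +1.5), Δ to W3 = (-40, -65, +0.6).
∂h/∂x = +0.003229, ∂h/∂y = -0.01122 (det = 8825).
h(275, 345) = 319.9 + (+0.003229)·(-10) + (-0.01122)·(130) = 319.9 -0.032 -1.458 = 318.409 m.

318.4 m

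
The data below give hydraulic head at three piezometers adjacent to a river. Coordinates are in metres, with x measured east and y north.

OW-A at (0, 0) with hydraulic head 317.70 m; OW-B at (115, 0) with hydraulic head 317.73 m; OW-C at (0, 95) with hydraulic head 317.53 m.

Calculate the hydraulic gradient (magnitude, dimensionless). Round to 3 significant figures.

∂h/∂x = (317.73 − 317.70) / (115 − 0) = +0.0002609
∂h/∂y = (317.53 − 317.70) / (95 − 0) = -0.001789
|∇h| = √(0.0002609² + -0.001789²) = 0.001808

0.00181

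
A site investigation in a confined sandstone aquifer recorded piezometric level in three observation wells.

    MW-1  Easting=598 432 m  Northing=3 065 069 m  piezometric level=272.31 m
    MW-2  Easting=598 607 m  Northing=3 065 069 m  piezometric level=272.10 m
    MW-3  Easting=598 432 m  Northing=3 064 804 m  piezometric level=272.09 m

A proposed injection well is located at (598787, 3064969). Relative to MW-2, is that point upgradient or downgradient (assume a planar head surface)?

downgradient

∂h/∂x = (272.10 − 272.31) / (598607 − 598432) = -0.001200
∂h/∂y = (272.09 − 272.31) / (3064804 − 3065069) = +0.0008302
Head at (598787, 3064969) = 272.31 + (-0.001200)·(355) + (+0.0008302)·(-100) = 271.80 m.
That is lower than the 272.10 m at MW-2, so the point is downgradient.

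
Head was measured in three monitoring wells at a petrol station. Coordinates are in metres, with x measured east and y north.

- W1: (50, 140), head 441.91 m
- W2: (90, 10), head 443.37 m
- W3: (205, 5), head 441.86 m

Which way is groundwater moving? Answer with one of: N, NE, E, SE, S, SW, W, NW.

With h = a·x + b·y + c and W1 as origin, the differences give:
  40·a + (-130)·b = +1.46
  155·a + (-135)·b = -0.05
Eliminate b (×(-135) and ×(-130), subtract): 14750·a = -203.600 → a = ∂h/∂x = -0.01380
Back-substitute: b = ∂h/∂y = -0.01548.
Flow = −∇h = (+0.01380 east, +0.01548 north), which points northeast.

NE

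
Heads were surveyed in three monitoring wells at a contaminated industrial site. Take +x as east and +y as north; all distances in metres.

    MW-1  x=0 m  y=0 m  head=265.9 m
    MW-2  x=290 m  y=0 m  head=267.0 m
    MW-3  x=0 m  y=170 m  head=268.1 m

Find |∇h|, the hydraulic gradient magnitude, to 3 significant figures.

0.0135

∂h/∂x = (267.0 − 265.9) / (290 − 0) = +0.003793
∂h/∂y = (268.1 − 265.9) / (170 − 0) = +0.01294
|∇h| = √(0.003793² + 0.01294²) = 0.01348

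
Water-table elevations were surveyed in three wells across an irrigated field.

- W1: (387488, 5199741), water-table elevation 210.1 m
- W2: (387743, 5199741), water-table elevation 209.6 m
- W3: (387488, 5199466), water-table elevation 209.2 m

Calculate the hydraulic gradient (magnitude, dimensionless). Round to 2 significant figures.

0.0038

∂h/∂x = (209.6 − 210.1) / (387743 − 387488) = -0.001961
∂h/∂y = (209.2 − 210.1) / (5199466 − 5199741) = +0.003273
|∇h| = √(-0.001961² + 0.003273²) = 0.003816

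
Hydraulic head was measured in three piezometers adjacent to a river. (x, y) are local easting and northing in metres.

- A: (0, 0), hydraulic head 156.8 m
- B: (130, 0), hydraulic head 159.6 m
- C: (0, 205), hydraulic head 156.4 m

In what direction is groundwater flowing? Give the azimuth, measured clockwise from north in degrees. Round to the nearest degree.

275°

∂h/∂x = (159.6 − 156.8) / (130 − 0) = +0.02154
∂h/∂y = (156.4 − 156.8) / (205 − 0) = -0.001951
Flow direction (−∇h) has components (-0.02154 E, +0.001951 N).
Azimuth = atan2(E, N) = atan2(-0.02154, +0.001951) = 275.2° ≈ 275°.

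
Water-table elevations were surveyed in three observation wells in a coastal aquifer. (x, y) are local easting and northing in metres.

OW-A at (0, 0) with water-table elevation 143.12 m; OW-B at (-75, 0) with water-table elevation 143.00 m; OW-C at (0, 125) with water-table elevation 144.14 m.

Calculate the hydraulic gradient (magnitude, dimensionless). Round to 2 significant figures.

∂h/∂x = (143.00 − 143.12) / (-75 − 0) = +0.001600
∂h/∂y = (144.14 − 143.12) / (125 − 0) = +0.008160
|∇h| = √(0.001600² + 0.008160²) = 0.008315

0.0083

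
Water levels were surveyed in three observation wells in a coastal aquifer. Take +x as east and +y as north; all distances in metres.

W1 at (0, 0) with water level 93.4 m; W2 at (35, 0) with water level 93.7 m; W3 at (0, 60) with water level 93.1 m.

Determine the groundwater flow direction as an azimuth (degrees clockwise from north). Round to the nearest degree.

300°

∂h/∂x = (93.7 − 93.4) / (35 − 0) = +0.008571
∂h/∂y = (93.1 − 93.4) / (60 − 0) = -0.005000
Flow direction (−∇h) has components (-0.008571 E, +0.005000 N).
Azimuth = atan2(E, N) = atan2(-0.008571, +0.005000) = 300.3° ≈ 300°.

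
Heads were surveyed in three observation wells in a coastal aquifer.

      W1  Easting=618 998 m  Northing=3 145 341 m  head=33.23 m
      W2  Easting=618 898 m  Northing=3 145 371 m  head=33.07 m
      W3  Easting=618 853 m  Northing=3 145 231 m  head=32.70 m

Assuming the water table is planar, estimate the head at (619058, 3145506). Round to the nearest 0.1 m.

33.7 m

Three-point gradient (reference W1): Δ to W2 = (-100, 30, -0.16), Δ to W3 = (-145, -110, -0.53).
∂h/∂x = +0.002182, ∂h/∂y = +0.001941 (det = 15350).
h(619058, 3145506) = 33.23 + (+0.002182)·(60) + (+0.001941)·(165) = 33.23 +0.131 +0.320 = 33.681 m.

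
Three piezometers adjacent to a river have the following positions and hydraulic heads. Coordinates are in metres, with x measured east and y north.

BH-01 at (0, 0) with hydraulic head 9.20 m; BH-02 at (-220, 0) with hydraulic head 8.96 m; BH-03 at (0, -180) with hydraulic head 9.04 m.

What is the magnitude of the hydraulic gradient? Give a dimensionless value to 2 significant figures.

∂h/∂x = (8.96 − 9.20) / (-220 − 0) = +0.001091
∂h/∂y = (9.04 − 9.20) / (-180 − 0) = +0.0008889
|∇h| = √(0.001091² + 0.0008889²) = 0.001407

0.0014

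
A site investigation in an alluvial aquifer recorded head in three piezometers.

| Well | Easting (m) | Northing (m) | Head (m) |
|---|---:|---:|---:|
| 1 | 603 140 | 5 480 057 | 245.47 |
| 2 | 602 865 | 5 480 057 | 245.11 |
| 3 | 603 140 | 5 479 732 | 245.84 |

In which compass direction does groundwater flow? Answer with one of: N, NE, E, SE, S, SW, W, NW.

∂h/∂x = (245.11 − 245.47) / (602865 − 603140) = +0.001309
∂h/∂y = (245.84 − 245.47) / (5479732 − 5480057) = -0.001138
Flow = −∇h = (-0.001309 east, +0.001138 north), which points northwest.

NW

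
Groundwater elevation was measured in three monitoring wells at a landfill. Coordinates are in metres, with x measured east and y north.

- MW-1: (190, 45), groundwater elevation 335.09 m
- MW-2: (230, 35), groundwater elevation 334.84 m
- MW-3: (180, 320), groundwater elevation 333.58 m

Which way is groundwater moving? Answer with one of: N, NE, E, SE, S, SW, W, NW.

NE

Three-point gradient (reference MW-1): Δ to MW-2 = (40, -10, -0.25), Δ to MW-3 = (-10, 275, -1.51).
∂h/∂x = -0.007693, ∂h/∂y = -0.005771 (det = 10900).
Flow = −∇h = (+0.007693 east, +0.005771 north), which points northeast.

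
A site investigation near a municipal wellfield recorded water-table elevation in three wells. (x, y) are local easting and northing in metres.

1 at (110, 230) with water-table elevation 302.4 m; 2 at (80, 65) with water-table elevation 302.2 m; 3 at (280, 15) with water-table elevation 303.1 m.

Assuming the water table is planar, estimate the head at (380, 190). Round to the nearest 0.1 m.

With h = a·x + b·y + c and 1 as origin, the differences give:
  (-30)·a + (-165)·b = -0.2
  170·a + (-215)·b = +0.7
Eliminate b (×(-215) and ×(-165), subtract): 34500·a = 158.50 → a = ∂h/∂x = +0.004594
Back-substitute: b = ∂h/∂y = +0.0003768.
h(380, 190) = 302.4 + (+0.004594)·(270) + (+0.0003768)·(-40) = 302.4 +1.240 -0.015 = 303.625 m.

303.6 m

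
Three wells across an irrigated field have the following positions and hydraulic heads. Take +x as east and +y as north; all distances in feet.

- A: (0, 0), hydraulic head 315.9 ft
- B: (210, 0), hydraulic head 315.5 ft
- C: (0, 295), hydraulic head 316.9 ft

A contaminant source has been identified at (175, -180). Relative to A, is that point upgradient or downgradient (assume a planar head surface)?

downgradient

∂h/∂x = (315.5 − 315.9) / (210 − 0) = -0.001905
∂h/∂y = (316.9 − 315.9) / (295 − 0) = +0.003390
Head at (175, -180) = 315.9 + (-0.001905)·(175) + (+0.003390)·(-180) = 314.96 ft.
That is lower than the 315.9 ft at A, so the point is downgradient.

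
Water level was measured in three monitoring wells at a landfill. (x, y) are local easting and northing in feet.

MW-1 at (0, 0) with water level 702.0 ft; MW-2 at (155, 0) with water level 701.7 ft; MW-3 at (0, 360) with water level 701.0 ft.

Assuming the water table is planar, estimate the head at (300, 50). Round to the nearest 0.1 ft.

701.3 ft

∂h/∂x = (701.7 − 702.0) / (155 − 0) = -0.001935
∂h/∂y = (701.0 − 702.0) / (360 − 0) = -0.002778
h(300, 50) = 702.0 + (-0.001935)·(300) + (-0.002778)·(50) = 702.0 -0.581 -0.139 = 701.280 ft.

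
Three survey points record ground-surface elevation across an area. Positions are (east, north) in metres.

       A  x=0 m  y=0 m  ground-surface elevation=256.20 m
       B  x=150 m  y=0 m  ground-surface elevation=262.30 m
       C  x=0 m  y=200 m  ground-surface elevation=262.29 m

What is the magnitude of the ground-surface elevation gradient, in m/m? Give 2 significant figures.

0.051 m/m

∂z/∂x = (262.30 − 256.20) / (150 − 0) = +0.04067
∂z/∂y = (262.29 − 256.20) / (200 − 0) = +0.03045
|∇f| = √(0.04067² + 0.03045²) = 0.05081 m/m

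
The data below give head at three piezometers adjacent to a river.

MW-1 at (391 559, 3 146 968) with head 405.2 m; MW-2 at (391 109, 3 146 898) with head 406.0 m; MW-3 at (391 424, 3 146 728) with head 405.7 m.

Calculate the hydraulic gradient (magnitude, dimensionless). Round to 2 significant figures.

Taking MW-1 as reference: MW-2−MW-1 = (-450, -70, +0.8); MW-3−MW-1 = (-135, -240, +0.5).
Determinant of the coordinate differences = (-450)·(-240) − (-135)·(-70) = 98550.
∂h/∂x = [(+0.8)·(-240) − (+0.5)·(-70)] / 98550 = -0.001593
∂h/∂y = [(-450)·(+0.5) − (-135)·(+0.8)] / 98550 = -0.001187
|∇h| = √(-0.001593² + -0.001187²) = 0.001987

0.0020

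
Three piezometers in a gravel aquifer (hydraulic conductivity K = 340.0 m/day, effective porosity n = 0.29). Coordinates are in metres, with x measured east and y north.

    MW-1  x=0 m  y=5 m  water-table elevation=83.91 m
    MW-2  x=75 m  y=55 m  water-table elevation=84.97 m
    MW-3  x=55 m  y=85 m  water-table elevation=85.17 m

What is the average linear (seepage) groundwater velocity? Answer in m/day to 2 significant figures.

15 m/day

Differences from MW-1: to MW-2 (Δx, Δy, Δh) = (75, 50, +1.06); to MW-3 = (55, 80, +1.26).
Determinant of the coordinate differences = 75·80 − 55·50 = 3250.
∂h/∂x = [(+1.06)·80 − (+1.26)·50] / 3250 = +0.006708
∂h/∂y = [75·(+1.26) − 55·(+1.06)] / 3250 = +0.01114
|∇h| = √(0.006708² + 0.01114²) = 0.013
Seepage velocity v = K·i/n = 340.0 × 0.013 / 0.29 = 15.24 m/day.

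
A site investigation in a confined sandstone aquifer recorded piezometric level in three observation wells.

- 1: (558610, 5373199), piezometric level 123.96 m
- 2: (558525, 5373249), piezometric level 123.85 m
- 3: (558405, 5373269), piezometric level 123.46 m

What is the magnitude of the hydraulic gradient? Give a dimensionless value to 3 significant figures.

0.00614

Differences from 1: to 2 (Δx, Δy, Δh) = (-85, 50, -0.11); to 3 = (-205, 70, -0.50).
Determinant of the coordinate differences = (-85)·70 − (-205)·50 = 4300.
∂h/∂x = [(-0.11)·70 − (-0.50)·50] / 4300 = +0.004023
∂h/∂y = [(-85)·(-0.50) − (-205)·(-0.11)] / 4300 = +0.004640
|∇h| = √(0.004023² + 0.004640²) = 0.006141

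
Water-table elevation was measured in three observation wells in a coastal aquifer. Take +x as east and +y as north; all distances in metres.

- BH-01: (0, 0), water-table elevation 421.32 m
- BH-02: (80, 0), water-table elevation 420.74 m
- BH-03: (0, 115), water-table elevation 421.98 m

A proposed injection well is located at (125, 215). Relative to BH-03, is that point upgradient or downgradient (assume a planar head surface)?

downgradient

∂h/∂x = (420.74 − 421.32) / (80 − 0) = -0.007250
∂h/∂y = (421.98 − 421.32) / (115 − 0) = +0.005739
Head at (125, 215) = 421.32 + (-0.007250)·(125) + (+0.005739)·(215) = 421.65 m.
That is lower than the 421.98 m at BH-03, so the point is downgradient.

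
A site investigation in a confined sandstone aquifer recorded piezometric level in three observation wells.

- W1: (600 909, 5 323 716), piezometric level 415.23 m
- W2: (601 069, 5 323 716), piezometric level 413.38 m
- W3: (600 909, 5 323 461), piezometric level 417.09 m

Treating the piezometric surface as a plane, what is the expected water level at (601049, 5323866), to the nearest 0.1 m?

∂h/∂x = (413.38 − 415.23) / (601069 − 600909) = -0.01156
∂h/∂y = (417.09 − 415.23) / (5323461 − 5323716) = -0.007294
h(601049, 5323866) = 415.23 + (-0.01156)·(140) + (-0.007294)·(150) = 415.23 -1.619 -1.094 = 412.517 m.

412.5 m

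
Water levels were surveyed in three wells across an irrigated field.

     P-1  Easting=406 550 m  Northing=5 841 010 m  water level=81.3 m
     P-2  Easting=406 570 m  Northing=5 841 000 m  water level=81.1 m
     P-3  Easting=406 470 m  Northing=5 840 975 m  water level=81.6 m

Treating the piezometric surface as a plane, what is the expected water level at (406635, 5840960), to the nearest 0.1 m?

80.4 m

Differences from P-1: to P-2 (Δx, Δy, Δh) = (20, -10, -0.2); to P-3 = (-80, -35, +0.3).
Solve a·Δx + b·Δy = Δh: det = 20·(-35) − (-80)·(-10) = -1500.
∂h/∂x = [(-0.2)·(-35) − (+0.3)·(-10)] / -1500 = -0.006667
∂h/∂y = [20·(+0.3) − (-80)·(-0.2)] / -1500 = +0.006667
h(406635, 5840960) = 81.3 + (-0.006667)·(85) + (+0.006667)·(-50) = 81.3 -0.567 -0.333 = 80.400 m.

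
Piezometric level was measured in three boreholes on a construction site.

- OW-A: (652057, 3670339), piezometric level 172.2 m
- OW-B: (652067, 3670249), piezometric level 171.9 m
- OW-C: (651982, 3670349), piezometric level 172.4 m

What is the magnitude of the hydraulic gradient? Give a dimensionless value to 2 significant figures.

0.0038

Differences from OW-A: to OW-B (Δx, Δy, Δh) = (10, -90, -0.3); to OW-C = (-75, 10, +0.2).
Solve a·Δx + b·Δy = Δh: det = 10·10 − (-75)·(-90) = -6650.
∂h/∂x = [(-0.3)·10 − (+0.2)·(-90)] / -6650 = -0.002256
∂h/∂y = [10·(+0.2) − (-75)·(-0.3)] / -6650 = +0.003083
|∇h| = √(-0.002256² + 0.003083²) = 0.00382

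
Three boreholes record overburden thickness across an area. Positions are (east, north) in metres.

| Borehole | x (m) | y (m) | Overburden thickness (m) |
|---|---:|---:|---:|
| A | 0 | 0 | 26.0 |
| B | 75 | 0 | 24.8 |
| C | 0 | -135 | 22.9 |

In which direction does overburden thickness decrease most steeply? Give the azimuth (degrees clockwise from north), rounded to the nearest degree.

145°

∂d/∂x = (24.8 − 26.0) / (75 − 0) = -0.01600
∂d/∂y = (22.9 − 26.0) / (-135 − 0) = +0.02296
Steepest decrease is along −∇f: components (+0.01600 E, -0.02296 N).
Azimuth = atan2(+0.01600, -0.02296) = 145.1° ≈ 145°.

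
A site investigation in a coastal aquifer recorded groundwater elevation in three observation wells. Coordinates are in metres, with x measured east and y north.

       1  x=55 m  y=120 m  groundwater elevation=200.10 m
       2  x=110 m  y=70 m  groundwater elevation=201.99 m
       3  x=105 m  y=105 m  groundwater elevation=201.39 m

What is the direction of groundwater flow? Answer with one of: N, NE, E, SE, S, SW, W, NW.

With h = a·x + b·y + c and 1 as origin, the differences give:
  55·a + (-50)·b = +1.89
  50·a + (-15)·b = +1.29
Eliminate b (×(-15) and ×(-50), subtract): 1675·a = 36.150 → a = ∂h/∂x = +0.02158
Back-substitute: b = ∂h/∂y = -0.01406.
Flow = −∇h = (-0.02158 east, +0.01406 north), which points northwest.

NW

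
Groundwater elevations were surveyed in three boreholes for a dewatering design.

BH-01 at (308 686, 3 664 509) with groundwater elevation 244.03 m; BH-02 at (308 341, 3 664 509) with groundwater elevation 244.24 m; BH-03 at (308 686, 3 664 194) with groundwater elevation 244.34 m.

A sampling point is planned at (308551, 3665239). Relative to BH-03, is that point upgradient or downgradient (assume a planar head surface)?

downgradient

∂h/∂x = (244.24 − 244.03) / (308341 − 308686) = -0.0006087
∂h/∂y = (244.34 − 244.03) / (3664194 − 3664509) = -0.0009841
Head at (308551, 3665239) = 244.03 + (-0.0006087)·(-135) + (-0.0009841)·(730) = 243.39 m.
That is lower than the 244.34 m at BH-03, so the point is downgradient.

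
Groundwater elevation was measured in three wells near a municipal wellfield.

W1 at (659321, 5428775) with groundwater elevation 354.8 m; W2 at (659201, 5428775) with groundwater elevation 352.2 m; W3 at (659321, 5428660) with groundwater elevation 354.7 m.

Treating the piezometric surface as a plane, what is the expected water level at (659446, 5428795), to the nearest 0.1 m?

357.5 m

∂h/∂x = (352.2 − 354.8) / (659201 − 659321) = +0.02167
∂h/∂y = (354.7 − 354.8) / (5428660 − 5428775) = +0.0008696
h(659446, 5428795) = 354.8 + (+0.02167)·(125) + (+0.0008696)·(20) = 354.8 +2.708 +0.017 = 357.526 m.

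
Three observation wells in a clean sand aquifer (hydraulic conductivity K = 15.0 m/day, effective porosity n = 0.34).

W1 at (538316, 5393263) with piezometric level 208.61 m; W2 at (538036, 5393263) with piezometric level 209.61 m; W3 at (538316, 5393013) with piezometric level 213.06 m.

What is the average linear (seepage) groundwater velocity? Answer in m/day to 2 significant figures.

∂h/∂x = (209.61 − 208.61) / (538036 − 538316) = -0.003571
∂h/∂y = (213.06 − 208.61) / (5393013 − 5393263) = -0.01780
|∇h| = √(-0.003571² + -0.01780²) = 0.01815
Seepage velocity v = K·i/n = 15.0 × 0.01815 / 0.34 = 0.8007 m/day.

0.80 m/day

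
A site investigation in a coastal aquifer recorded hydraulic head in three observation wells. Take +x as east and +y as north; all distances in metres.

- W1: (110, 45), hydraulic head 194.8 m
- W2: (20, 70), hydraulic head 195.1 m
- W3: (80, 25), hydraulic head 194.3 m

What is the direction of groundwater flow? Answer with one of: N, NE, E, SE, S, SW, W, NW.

With h = a·x + b·y + c and W1 as origin, the differences give:
  (-90)·a + 25·b = +0.3
  (-30)·a + (-20)·b = -0.5
Eliminate b (×(-20) and ×25, subtract): 2550·a = 6.50 → a = ∂h/∂x = +0.002549
Back-substitute: b = ∂h/∂y = +0.02118.
Flow = −∇h = (-0.002549 east, -0.02118 north), which points south.

S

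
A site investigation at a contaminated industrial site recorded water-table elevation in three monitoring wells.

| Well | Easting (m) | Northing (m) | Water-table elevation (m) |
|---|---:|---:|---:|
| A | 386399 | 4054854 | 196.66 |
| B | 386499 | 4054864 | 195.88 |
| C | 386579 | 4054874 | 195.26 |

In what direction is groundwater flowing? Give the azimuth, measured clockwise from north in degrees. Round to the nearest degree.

Taking A as reference: B−A = (100, 10, -0.78); C−A = (180, 20, -1.40).
Determinant of the coordinate differences = 100·20 − 180·10 = 200.
∂h/∂x = [(-0.78)·20 − (-1.40)·10] / 200 = -0.008000
∂h/∂y = [100·(-1.40) − 180·(-0.78)] / 200 = +0.002000
Flow direction (−∇h) has components (+0.008000 E, -0.002000 N).
Azimuth = atan2(E, N) = atan2(+0.008000, -0.002000) = 104.0° ≈ 104°.

104°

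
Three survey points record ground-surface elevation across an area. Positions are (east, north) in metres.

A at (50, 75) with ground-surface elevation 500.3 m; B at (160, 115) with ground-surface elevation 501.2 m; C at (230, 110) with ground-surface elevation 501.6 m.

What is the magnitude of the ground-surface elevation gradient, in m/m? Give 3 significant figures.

With z = a·x + b·y + c and A as origin, the differences give:
  110·a + 40·b = +0.9
  180·a + 35·b = +1.3
Eliminate b (×35 and ×40, subtract): -3350·a = -20.50 → a = ∂z/∂x = +0.006119
Back-substitute: b = ∂z/∂y = +0.005672.
|∇f| = √(0.006119² + 0.005672²) = 0.008343 m/m

0.00834 m/m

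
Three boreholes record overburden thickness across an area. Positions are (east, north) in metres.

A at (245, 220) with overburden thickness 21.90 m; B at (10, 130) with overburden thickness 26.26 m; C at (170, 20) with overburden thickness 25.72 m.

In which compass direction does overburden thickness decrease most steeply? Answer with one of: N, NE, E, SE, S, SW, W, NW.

Taking A as reference: B−A = (-235, -90, +4.36); C−A = (-75, -200, +3.82).
Solve a·Δx + b·Δy = Δd: det = (-235)·(-200) − (-75)·(-90) = 40250.
∂d/∂x = [(+4.36)·(-200) − (+3.82)·(-90)] / 40250 = -0.01312
∂d/∂y = [(-235)·(+3.82) − (-75)·(+4.36)] / 40250 = -0.01418
Steepest decrease is along −∇f = (+0.01312 E, +0.01418 N) → northeast.

NE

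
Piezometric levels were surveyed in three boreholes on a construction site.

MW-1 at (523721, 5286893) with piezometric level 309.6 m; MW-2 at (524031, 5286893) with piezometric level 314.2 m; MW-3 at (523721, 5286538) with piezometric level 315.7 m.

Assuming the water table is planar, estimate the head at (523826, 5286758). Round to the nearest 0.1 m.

∂h/∂x = (314.2 − 309.6) / (524031 − 523721) = +0.01484
∂h/∂y = (315.7 − 309.6) / (5286538 − 5286893) = -0.01718
h(523826, 5286758) = 309.6 + (+0.01484)·(105) + (-0.01718)·(-135) = 309.6 +1.558 +2.320 = 313.478 m.

313.5 m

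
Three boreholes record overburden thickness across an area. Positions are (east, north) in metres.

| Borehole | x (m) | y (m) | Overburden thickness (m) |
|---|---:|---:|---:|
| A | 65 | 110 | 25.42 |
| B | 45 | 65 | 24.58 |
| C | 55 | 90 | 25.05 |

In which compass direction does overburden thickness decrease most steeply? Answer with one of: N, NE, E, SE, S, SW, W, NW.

S

Differences from A: to B (Δx, Δy, Δh) = (-20, -45, -0.84); to C = (-10, -20, -0.37).
Determinant of the coordinate differences = (-20)·(-20) − (-10)·(-45) = -50.
∂d/∂x = [(-0.84)·(-20) − (-0.37)·(-45)] / -50 = -0.003000
∂d/∂y = [(-20)·(-0.37) − (-10)·(-0.84)] / -50 = +0.02000
Steepest decrease is along −∇f = (+0.003000 E, -0.02000 N) → south.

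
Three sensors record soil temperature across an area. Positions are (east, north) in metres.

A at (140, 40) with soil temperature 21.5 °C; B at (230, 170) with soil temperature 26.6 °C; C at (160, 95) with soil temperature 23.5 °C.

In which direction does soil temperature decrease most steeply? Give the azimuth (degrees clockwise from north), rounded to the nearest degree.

195°

With T = a·x + b·y + c and A as origin, the differences give:
  90·a + 130·b = +5.1
  20·a + 55·b = +2.0
Eliminate b (×55 and ×130, subtract): 2350·a = 20.50 → a = ∂T/∂x = +0.008723
Back-substitute: b = ∂T/∂y = +0.03319.
Steepest decrease is along −∇f: components (-0.008723 E, -0.03319 N).
Azimuth = atan2(-0.008723, -0.03319) = 194.7° ≈ 195°.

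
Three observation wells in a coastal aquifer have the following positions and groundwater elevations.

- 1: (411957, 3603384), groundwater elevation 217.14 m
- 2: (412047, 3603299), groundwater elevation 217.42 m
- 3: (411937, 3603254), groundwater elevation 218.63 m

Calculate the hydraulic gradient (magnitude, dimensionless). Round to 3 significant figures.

0.0124

Differences from 1: to 2 (Δx, Δy, Δh) = (90, -85, +0.28); to 3 = (-20, -130, +1.49).
Determinant of the coordinate differences = 90·(-130) − (-20)·(-85) = -13400.
∂h/∂x = [(+0.28)·(-130) − (+1.49)·(-85)] / -13400 = -0.006735
∂h/∂y = [90·(+1.49) − (-20)·(+0.28)] / -13400 = -0.01043
|∇h| = √(-0.006735² + -0.01043²) = 0.01242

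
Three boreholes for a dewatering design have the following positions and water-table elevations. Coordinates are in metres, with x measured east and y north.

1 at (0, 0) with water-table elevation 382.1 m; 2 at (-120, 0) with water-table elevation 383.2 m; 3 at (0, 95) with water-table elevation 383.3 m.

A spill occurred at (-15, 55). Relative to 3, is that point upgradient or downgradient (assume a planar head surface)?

downgradient

∂h/∂x = (383.2 − 382.1) / (-120 − 0) = -0.009167
∂h/∂y = (383.3 − 382.1) / (95 − 0) = +0.01263
Head at (-15, 55) = 382.1 + (-0.009167)·(-15) + (+0.01263)·(55) = 382.93 m.
That is lower than the 383.3 m at 3, so the point is downgradient.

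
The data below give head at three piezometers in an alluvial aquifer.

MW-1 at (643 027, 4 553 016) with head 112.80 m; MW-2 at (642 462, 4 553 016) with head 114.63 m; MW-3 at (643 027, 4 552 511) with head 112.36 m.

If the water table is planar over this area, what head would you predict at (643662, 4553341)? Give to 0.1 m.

∂h/∂x = (114.63 − 112.80) / (642462 − 643027) = -0.003239
∂h/∂y = (112.36 − 112.80) / (4552511 − 4553016) = +0.0008713
h(643662, 4553341) = 112.80 + (-0.003239)·(635) + (+0.0008713)·(325) = 112.80 -2.057 +0.283 = 111.026 m.

111.0 m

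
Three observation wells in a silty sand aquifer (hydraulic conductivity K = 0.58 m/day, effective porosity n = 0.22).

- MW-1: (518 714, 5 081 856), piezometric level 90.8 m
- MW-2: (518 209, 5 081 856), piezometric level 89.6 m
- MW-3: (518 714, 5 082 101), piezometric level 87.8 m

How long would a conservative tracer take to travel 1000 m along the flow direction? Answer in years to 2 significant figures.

∂h/∂x = (89.6 − 90.8) / (518209 − 518714) = +0.002376
∂h/∂y = (87.8 − 90.8) / (5082101 − 5081856) = -0.01224
|∇h| = √(0.002376² + -0.01224²) = 0.01247
Seepage velocity v = K·i/n = 0.58 × 0.01247 / 0.22 = 0.03288 m/day.
t = 1000 / 0.03288 = 3.041e+04 days = 83.3 years.

83 years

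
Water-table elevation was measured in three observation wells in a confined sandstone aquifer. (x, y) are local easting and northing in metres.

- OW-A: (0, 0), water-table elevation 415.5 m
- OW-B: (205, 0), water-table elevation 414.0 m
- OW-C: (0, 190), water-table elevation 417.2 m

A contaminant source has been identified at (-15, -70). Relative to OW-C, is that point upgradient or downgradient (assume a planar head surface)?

downgradient

∂h/∂x = (414.0 − 415.5) / (205 − 0) = -0.007317
∂h/∂y = (417.2 − 415.5) / (190 − 0) = +0.008947
Head at (-15, -70) = 415.5 + (-0.007317)·(-15) + (+0.008947)·(-70) = 414.98 m.
That is lower than the 417.2 m at OW-C, so the point is downgradient.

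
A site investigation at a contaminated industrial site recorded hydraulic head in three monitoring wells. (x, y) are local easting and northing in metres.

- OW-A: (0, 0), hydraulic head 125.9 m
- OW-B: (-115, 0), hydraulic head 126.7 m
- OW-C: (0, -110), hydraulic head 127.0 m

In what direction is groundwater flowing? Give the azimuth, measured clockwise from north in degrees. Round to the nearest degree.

∂h/∂x = (126.7 − 125.9) / (-115 − 0) = -0.006957
∂h/∂y = (127.0 − 125.9) / (-110 − 0) = -0.010000
Flow direction (−∇h) has components (+0.006957 E, +0.010000 N).
Azimuth = atan2(E, N) = atan2(+0.006957, +0.010000) = 34.8° ≈ 035°.

035°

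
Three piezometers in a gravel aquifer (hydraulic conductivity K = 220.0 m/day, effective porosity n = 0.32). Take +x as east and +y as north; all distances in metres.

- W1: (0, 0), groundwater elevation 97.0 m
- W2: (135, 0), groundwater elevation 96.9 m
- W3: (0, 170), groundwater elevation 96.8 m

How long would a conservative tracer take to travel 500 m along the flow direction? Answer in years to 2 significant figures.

∂h/∂x = (96.9 − 97.0) / (135 − 0) = -0.0007407
∂h/∂y = (96.8 − 97.0) / (170 − 0) = -0.001176
|∇h| = √(-0.0007407² + -0.001176²) = 0.00139
Seepage velocity v = K·i/n = 220.0 × 0.00139 / 0.32 = 0.9556 m/day.
t = 500 / 0.9556 = 523.2 days = 1.43 years.

1.4 years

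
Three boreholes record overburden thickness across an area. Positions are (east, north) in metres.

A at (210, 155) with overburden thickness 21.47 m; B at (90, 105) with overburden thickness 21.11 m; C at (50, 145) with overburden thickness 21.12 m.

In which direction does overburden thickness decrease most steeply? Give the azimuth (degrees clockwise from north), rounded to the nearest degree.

With d = a·x + b·y + c and A as origin, the differences give:
  (-120)·a + (-50)·b = -0.36
  (-160)·a + (-10)·b = -0.35
Eliminate b (×(-10) and ×(-50), subtract): -6800·a = -13.900 → a = ∂d/∂x = +0.002044
Back-substitute: b = ∂d/∂y = +0.002294.
Steepest decrease is along −∇f: components (-0.002044 E, -0.002294 N).
Azimuth = atan2(-0.002044, -0.002294) = 221.7° ≈ 222°.

222°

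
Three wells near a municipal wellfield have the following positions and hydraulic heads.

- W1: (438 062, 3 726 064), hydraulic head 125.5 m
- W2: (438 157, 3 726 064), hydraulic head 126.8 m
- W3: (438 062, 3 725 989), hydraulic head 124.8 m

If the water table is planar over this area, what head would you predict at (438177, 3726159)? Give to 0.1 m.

128.0 m

∂h/∂x = (126.8 − 125.5) / (438157 − 438062) = +0.01368
∂h/∂y = (124.8 − 125.5) / (3725989 − 3726064) = +0.009333
h(438177, 3726159) = 125.5 + (+0.01368)·(115) + (+0.009333)·(95) = 125.5 +1.574 +0.887 = 127.960 m.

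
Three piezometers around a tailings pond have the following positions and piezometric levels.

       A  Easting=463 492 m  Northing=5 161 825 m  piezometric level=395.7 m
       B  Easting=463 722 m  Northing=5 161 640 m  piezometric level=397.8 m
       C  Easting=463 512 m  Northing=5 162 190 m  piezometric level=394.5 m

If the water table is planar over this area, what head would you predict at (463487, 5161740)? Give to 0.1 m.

396.0 m

With h = a·x + b·y + c and A as origin, the differences give:
  230·a + (-185)·b = +2.1
  20·a + 365·b = -1.2
Eliminate b (×365 and ×(-185), subtract): 87650·a = 544.50 → a = ∂h/∂x = +0.006212
Back-substitute: b = ∂h/∂y = -0.003628.
h(463487, 5161740) = 395.7 + (+0.006212)·(-5) + (-0.003628)·(-85) = 395.7 -0.031 +0.308 = 395.977 m.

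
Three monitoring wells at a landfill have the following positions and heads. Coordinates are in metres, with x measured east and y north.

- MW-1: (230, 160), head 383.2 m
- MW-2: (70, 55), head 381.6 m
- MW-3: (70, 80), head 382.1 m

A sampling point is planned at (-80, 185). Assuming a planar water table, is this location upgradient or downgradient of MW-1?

Differences from MW-1: to MW-2 (Δx, Δy, Δh) = (-160, -105, -1.6); to MW-3 = (-160, -80, -1.1).
Determinant of the coordinate differences = (-160)·(-80) − (-160)·(-105) = -4000.
∂h/∂x = [(-1.6)·(-80) − (-1.1)·(-105)] / -4000 = -0.003125
∂h/∂y = [(-160)·(-1.1) − (-160)·(-1.6)] / -4000 = +0.02000
Head at (-80, 185) = 383.2 + (-0.003125)·(-310) + (+0.02000)·(25) = 384.67 m.
That is higher than the 383.2 m at MW-1, so the point is upgradient.

upgradient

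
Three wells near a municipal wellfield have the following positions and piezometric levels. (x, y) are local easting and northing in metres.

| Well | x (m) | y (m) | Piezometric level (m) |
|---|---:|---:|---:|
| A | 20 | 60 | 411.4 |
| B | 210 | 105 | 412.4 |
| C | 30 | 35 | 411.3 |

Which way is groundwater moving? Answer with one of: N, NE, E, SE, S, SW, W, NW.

SW

With h = a·x + b·y + c and A as origin, the differences give:
  190·a + 45·b = +1.0
  10·a + (-25)·b = -0.1
Eliminate b (×(-25) and ×45, subtract): -5200·a = -20.50 → a = ∂h/∂x = +0.003942
Back-substitute: b = ∂h/∂y = +0.005577.
Flow = −∇h = (-0.003942 east, -0.005577 north), which points southwest.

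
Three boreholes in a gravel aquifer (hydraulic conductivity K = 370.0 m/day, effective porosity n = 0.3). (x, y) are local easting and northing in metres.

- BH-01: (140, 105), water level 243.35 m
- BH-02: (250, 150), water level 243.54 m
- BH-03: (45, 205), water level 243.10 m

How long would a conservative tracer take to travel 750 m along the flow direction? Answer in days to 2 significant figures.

Differences from BH-01: to BH-02 (Δx, Δy, Δh) = (110, 45, +0.19); to BH-03 = (-95, 100, -0.25).
Solve a·Δx + b·Δy = Δh: det = 110·100 − (-95)·45 = 15275.
∂h/∂x = [(+0.19)·100 − (-0.25)·45] / 15275 = +0.001980
∂h/∂y = [110·(-0.25) − (-95)·(+0.19)] / 15275 = -0.0006187
|∇h| = √(0.001980² + -0.0006187²) = 0.002074
Seepage velocity v = K·i/n = 370.0 × 0.002074 / 0.3 = 2.558 m/day.
t = 750 / 2.558 = 293.2 days.

290 days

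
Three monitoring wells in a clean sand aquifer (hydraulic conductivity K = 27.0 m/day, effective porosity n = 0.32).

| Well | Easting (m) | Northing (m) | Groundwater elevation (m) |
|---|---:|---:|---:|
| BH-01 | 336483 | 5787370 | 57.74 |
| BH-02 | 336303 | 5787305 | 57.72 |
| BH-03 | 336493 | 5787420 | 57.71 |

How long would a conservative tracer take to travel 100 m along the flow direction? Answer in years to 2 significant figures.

4.3 years

Taking BH-01 as reference: BH-02−BH-01 = (-180, -65, -0.02); BH-03−BH-01 = (10, 50, -0.03).
Determinant of the coordinate differences = (-180)·50 − 10·(-65) = -8350.
∂h/∂x = [(-0.02)·50 − (-0.03)·(-65)] / -8350 = +0.0003533
∂h/∂y = [(-180)·(-0.03) − 10·(-0.02)] / -8350 = -0.0006707
|∇h| = √(0.0003533² + -0.0006707²) = 0.0007581
Seepage velocity v = K·i/n = 27.0 × 0.0007581 / 0.32 = 0.06396 m/day.
t = 100 / 0.06396 = 1563 days = 4.28 years.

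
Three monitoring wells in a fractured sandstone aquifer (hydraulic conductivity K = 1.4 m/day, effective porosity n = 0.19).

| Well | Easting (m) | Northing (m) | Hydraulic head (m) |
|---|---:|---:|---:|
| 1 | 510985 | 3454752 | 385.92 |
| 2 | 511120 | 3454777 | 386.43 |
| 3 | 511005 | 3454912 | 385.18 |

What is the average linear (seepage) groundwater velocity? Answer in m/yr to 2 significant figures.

Three-point gradient (reference 1): Δ to 2 = (135, 25, +0.51), Δ to 3 = (20, 160, -0.74).
∂h/∂x = +0.004744, ∂h/∂y = -0.005218 (det = 21100).
|∇h| = √(0.004744² + -0.005218²) = 0.007052
Seepage velocity v = K·i/n = 1.4 × 0.007052 / 0.19 = 0.05196 m/day = 18.98 m/yr.

19 m/yr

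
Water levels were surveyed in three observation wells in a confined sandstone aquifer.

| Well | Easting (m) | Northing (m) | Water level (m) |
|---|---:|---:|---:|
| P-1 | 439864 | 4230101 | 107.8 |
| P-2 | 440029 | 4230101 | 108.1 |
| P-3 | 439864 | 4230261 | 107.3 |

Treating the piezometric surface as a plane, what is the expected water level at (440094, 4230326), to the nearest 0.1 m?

∂h/∂x = (108.1 − 107.8) / (440029 − 439864) = +0.001818
∂h/∂y = (107.3 − 107.8) / (4230261 − 4230101) = -0.003125
h(440094, 4230326) = 107.8 + (+0.001818)·(230) + (-0.003125)·(225) = 107.8 +0.418 -0.703 = 107.515 m.

107.5 m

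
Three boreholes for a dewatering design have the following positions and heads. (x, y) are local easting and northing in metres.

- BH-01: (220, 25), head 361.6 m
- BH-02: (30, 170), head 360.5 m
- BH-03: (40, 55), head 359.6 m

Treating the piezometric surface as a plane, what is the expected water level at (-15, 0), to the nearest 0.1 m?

358.4 m

Differences from BH-01: to BH-02 (Δx, Δy, Δh) = (-190, 145, -1.1); to BH-03 = (-180, 30, -2.0).
Determinant of the coordinate differences = (-190)·30 − (-180)·145 = 20400.
∂h/∂x = [(-1.1)·30 − (-2.0)·145] / 20400 = +0.01260
∂h/∂y = [(-190)·(-2.0) − (-180)·(-1.1)] / 20400 = +0.008922
h(-15, 0) = 361.6 + (+0.01260)·(-235) + (+0.008922)·(-25) = 361.6 -2.961 -0.223 = 358.416 m.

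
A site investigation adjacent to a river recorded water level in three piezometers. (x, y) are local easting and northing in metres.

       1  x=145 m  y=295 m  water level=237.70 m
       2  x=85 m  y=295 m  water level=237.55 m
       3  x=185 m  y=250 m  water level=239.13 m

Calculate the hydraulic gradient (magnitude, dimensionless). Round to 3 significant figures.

0.0297

Taking 1 as reference: 2−1 = (-60, 0, -0.15); 3−1 = (40, -45, +1.43).
Solve a·Δx + b·Δy = Δh: det = (-60)·(-45) − 40·0 = 2700.
∂h/∂x = [(-0.15)·(-45) − (+1.43)·0] / 2700 = +0.002500
∂h/∂y = [(-60)·(+1.43) − 40·(-0.15)] / 2700 = -0.02956
|∇h| = √(0.002500² + -0.02956²) = 0.02967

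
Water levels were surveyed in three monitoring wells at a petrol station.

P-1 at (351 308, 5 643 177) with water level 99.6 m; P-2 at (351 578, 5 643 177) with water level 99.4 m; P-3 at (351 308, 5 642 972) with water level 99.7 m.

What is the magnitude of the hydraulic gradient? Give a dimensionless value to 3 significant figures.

0.000887

∂h/∂x = (99.4 − 99.6) / (351578 − 351308) = -0.0007407
∂h/∂y = (99.7 − 99.6) / (5642972 − 5643177) = -0.0004878
|∇h| = √(-0.0007407² + -0.0004878²) = 0.0008869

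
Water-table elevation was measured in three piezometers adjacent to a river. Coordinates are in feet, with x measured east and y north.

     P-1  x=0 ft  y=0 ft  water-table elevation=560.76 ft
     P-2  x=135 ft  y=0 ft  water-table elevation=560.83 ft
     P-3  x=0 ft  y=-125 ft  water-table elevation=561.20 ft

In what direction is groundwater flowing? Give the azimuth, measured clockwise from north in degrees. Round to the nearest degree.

352°

∂h/∂x = (560.83 − 560.76) / (135 − 0) = +0.0005185
∂h/∂y = (561.20 − 560.76) / (-125 − 0) = -0.003520
Flow direction (−∇h) has components (-0.0005185 E, +0.003520 N).
Azimuth = atan2(E, N) = atan2(-0.0005185, +0.003520) = 351.6° ≈ 352°.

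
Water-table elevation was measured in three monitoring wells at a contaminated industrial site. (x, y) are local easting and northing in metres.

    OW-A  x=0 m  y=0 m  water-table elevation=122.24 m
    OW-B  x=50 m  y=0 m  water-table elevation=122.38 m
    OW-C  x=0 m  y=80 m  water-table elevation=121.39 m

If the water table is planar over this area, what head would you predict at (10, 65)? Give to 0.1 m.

∂h/∂x = (122.38 − 122.24) / (50 − 0) = +0.002800
∂h/∂y = (121.39 − 122.24) / (80 − 0) = -0.01062
h(10, 65) = 122.24 + (+0.002800)·(10) + (-0.01062)·(65) = 122.24 +0.028 -0.691 = 121.577 m.

121.6 m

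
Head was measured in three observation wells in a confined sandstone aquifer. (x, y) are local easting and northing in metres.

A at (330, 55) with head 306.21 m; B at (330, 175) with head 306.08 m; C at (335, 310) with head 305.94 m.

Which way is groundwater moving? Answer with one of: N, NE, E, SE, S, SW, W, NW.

NW

Three-point gradient (reference A): Δ to B = (0, 120, -0.13), Δ to C = (5, 255, -0.27).
∂h/∂x = +0.001250, ∂h/∂y = -0.001083 (det = -600).
Flow = −∇h = (-0.001250 east, +0.001083 north), which points northwest.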